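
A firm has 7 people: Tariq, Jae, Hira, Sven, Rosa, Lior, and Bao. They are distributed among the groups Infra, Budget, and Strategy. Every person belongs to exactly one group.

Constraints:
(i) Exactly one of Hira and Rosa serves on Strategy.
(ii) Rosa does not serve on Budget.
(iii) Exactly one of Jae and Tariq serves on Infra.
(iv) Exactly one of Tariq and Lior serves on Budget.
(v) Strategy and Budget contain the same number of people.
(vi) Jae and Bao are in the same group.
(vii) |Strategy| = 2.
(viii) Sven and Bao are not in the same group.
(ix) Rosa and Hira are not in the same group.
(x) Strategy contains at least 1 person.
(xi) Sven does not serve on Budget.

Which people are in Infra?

Infra = {Bao, Jae, Lior}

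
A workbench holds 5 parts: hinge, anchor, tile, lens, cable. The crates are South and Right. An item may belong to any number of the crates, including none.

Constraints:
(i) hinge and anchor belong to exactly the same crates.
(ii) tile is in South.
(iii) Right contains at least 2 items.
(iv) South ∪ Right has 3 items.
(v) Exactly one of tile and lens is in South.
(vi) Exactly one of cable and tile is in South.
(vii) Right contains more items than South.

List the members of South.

South = {tile}

From (ii): tile ∈ South.
(v) (exactly one): lens ∉ South.
(vi) (exactly one): cable ∉ South.
Suppose hinge ∈ South: no assignment then satisfies all the clues, so hinge ∉ South.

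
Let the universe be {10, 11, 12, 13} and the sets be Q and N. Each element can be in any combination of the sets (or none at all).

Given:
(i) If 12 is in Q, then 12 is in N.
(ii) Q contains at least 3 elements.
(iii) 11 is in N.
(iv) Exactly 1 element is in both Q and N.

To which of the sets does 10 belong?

10: Q

From (iii): 11 ∈ N.
Suppose 10 ∉ Q: no assignment then satisfies all the clues, so 10 ∈ Q.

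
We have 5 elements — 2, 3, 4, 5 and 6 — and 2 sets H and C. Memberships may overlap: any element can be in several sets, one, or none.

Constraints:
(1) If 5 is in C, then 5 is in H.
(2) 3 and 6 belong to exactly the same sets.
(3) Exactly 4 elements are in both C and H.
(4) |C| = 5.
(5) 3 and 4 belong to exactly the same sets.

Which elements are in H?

H = {3, 4, 5, 6}

(4): only 5 candidates remain for C, so all are in.
(1): 5 ∈ H.
Suppose 2 ∈ H: no assignment then satisfies all the clues, so 2 ∉ H.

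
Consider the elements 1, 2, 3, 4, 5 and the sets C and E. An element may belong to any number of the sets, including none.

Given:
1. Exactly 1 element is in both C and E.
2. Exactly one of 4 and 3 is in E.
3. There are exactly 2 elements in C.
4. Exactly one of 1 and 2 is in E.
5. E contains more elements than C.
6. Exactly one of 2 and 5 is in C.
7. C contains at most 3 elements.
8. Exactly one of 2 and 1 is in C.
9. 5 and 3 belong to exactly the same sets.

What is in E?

E = {2, 3, 5}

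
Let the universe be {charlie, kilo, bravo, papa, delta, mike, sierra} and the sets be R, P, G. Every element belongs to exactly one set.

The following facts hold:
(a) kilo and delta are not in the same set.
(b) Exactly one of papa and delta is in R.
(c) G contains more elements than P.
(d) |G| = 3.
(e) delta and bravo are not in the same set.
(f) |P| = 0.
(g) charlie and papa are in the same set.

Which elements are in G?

G = {delta, mike, sierra}

(f): P already has 0, so the rest are out.
Suppose charlie ∈ G: no assignment then satisfies all the clues, so charlie ∉ G.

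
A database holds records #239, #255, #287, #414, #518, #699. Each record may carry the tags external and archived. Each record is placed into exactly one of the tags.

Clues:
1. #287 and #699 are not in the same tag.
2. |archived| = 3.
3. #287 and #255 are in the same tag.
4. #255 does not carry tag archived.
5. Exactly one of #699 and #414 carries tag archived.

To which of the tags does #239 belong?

#239: archived

From (4): #255 ∉ archived.
(3): #287 matches #255: #287 ∉ archived.
Only one tag left: #255 ∈ external.
Only one tag left: #287 ∈ external.
(1): #699 ∉ external.
Only one tag left: #699 ∈ archived.
(5) (exactly one): #414 ∉ archived.
Only one tag left: #414 ∈ external.
(2): only 3 candidates remain for archived, so all are in.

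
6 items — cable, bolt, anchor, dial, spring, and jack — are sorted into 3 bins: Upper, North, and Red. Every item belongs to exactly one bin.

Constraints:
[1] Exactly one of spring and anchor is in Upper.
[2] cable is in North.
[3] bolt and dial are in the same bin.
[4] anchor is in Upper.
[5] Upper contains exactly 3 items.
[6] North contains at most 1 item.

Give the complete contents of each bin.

Upper = {anchor, bolt, dial}; North = {cable}; Red = {jack, spring}

From (2): cable ∈ North.
From (4): anchor ∈ Upper.
(1) (exactly one): spring ∉ Upper.
(6): North already has 1, so the rest are out.
Only one bin left: spring ∈ Red.
Suppose bolt ∉ Upper: no assignment then satisfies all the clues, so bolt ∈ Upper.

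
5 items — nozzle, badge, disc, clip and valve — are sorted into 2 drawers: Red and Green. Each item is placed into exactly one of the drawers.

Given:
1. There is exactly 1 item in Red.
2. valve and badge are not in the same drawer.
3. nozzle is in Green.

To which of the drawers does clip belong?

clip: Green

From (3): nozzle ∈ Green.
Suppose clip ∈ Red: no assignment then satisfies all the clues, so clip ∉ Red.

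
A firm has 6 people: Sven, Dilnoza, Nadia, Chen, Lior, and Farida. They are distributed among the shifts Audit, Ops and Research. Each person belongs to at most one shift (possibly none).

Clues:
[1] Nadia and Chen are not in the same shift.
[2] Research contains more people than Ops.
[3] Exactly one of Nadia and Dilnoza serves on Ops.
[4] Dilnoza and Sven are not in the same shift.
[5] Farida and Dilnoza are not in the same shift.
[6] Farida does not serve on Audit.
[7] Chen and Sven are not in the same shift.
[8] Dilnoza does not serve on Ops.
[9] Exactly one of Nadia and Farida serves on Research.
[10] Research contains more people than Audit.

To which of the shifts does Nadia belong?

From (6): Farida ∉ Audit.
From (8): Dilnoza ∉ Ops.
(3) (exactly one): Nadia ∈ Ops.
(9) (exactly one): Farida ∈ Research.
(1): Chen ∉ Ops.
(5): Dilnoza ∉ Research.

Nadia: Ops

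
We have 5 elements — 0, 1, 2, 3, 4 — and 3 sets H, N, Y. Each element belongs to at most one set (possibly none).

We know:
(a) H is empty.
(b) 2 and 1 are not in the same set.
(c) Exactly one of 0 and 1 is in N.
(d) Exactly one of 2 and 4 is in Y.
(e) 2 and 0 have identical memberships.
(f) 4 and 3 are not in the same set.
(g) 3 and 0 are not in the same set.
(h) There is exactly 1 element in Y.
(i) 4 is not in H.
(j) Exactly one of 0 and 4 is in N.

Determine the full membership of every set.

H = {}; N = {0, 2}; Y = {4}

From (i): 4 ∉ H.
(a): H already has 0, so the rest are out.
Suppose 0 ∉ N: no assignment then satisfies all the clues, so 0 ∈ N.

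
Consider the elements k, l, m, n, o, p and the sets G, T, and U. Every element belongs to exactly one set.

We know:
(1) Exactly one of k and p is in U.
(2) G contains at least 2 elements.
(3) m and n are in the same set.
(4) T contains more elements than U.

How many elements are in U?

1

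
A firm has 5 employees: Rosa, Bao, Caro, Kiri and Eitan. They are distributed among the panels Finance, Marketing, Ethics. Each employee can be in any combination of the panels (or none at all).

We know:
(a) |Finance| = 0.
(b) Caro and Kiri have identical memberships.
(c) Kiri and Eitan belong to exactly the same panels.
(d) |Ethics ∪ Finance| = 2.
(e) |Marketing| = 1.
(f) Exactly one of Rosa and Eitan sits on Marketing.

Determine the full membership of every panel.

Finance = {}; Marketing = {Rosa}; Ethics = {Bao, Rosa}

(a): Finance already has 0, so the rest are out.
Suppose Rosa ∉ Marketing: no assignment then satisfies all the clues, so Rosa ∈ Marketing.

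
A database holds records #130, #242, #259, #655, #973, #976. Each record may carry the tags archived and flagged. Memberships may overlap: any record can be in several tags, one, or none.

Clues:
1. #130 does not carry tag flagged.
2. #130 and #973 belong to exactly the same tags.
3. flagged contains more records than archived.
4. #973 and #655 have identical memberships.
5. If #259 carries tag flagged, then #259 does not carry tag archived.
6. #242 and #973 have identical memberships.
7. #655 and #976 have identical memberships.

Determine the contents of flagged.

From (1): #130 ∉ flagged.
(2): #973 matches #130: #973 ∉ flagged.
(4): #655 matches #973: #655 ∉ flagged.
(6): #242 matches #973: #242 ∉ flagged.
(7): #976 matches #655: #976 ∉ flagged.
Suppose #259 ∉ flagged: no assignment then satisfies all the clues, so #259 ∈ flagged.

flagged = {#259}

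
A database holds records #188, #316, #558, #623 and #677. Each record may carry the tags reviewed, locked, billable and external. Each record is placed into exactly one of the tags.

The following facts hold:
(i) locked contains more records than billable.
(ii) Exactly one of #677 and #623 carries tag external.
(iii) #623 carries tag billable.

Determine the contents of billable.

billable = {#623}

From (iii): #623 ∈ billable.
(ii) (exactly one): #677 ∈ external.
Suppose #188 ∈ billable: no assignment then satisfies all the clues, so #188 ∉ billable.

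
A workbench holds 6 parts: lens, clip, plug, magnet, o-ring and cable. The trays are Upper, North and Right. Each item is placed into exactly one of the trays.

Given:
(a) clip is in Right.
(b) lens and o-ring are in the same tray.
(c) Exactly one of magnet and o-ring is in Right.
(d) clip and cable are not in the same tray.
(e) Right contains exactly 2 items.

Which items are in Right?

Right = {clip, magnet}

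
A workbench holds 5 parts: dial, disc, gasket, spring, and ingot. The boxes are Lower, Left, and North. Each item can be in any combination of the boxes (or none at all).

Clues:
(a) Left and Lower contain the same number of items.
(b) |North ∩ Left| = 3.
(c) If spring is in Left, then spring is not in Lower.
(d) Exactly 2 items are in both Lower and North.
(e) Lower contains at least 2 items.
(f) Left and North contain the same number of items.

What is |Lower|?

3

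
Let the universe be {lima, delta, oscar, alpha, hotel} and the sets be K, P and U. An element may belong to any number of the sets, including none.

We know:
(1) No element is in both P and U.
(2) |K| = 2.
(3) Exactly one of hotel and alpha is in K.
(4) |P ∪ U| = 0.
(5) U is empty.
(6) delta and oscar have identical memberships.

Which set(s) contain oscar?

oscar: none

(5): U already has 0, so the rest are out.
Suppose oscar ∈ K: no assignment then satisfies all the clues, so oscar ∉ K.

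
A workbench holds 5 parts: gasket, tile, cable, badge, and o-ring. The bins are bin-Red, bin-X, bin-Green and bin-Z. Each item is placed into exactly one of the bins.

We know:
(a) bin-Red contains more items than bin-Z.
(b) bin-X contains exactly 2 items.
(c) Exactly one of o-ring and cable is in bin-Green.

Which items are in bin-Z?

bin-Z = {}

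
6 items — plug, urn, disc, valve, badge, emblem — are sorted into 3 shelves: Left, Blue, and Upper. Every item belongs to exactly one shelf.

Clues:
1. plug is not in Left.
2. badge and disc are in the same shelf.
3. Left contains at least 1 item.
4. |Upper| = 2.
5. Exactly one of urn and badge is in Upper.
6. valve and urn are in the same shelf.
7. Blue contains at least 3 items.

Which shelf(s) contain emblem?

From (1): plug ∉ Left.
Suppose emblem ∉ Left: no assignment then satisfies all the clues, so emblem ∈ Left.

emblem: Left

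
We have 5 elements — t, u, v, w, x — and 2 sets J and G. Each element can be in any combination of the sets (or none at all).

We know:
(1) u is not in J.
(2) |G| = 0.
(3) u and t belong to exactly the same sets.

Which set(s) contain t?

From (1): u ∉ J.
(2): G already has 0, so the rest are out.
(3): t matches u: t ∉ J.

t: none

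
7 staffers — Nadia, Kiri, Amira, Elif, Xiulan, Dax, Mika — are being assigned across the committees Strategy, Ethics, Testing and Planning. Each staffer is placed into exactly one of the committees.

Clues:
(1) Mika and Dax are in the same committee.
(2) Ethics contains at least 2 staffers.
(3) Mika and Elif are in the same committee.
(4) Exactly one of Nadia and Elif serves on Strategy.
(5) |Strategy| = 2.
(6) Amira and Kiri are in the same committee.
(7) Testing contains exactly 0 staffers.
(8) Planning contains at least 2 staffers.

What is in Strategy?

Strategy = {Nadia, Xiulan}

(7): Testing already has 0, so the rest are out.
Suppose Nadia ∉ Strategy: no assignment then satisfies all the clues, so Nadia ∈ Strategy.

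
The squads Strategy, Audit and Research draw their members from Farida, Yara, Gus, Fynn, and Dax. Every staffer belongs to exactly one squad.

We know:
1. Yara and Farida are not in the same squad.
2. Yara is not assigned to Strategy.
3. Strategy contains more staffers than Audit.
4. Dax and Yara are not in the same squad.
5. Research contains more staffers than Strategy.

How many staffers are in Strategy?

2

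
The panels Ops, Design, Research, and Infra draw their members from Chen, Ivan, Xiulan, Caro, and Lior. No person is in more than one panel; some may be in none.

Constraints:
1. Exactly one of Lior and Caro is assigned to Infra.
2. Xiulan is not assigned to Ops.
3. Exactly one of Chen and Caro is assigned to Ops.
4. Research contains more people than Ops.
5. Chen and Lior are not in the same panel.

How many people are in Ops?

From (2): Xiulan ∉ Ops.
Suppose Chen ∈ Infra: no assignment then satisfies all the clues, so Chen ∉ Infra.

1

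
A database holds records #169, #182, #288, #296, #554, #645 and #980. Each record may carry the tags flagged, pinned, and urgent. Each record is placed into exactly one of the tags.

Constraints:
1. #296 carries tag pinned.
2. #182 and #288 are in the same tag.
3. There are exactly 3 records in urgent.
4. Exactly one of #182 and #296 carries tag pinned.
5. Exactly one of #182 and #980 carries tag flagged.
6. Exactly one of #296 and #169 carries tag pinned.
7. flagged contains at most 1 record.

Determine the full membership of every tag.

flagged = {#980}; pinned = {#296, #554, #645}; urgent = {#169, #182, #288}

From (1): #296 ∈ pinned.
(4) (exactly one): #182 ∉ pinned.
(6) (exactly one): #169 ∉ pinned.
(2): #288 matches #182: #288 ∉ pinned.
Suppose #169 ∈ flagged: no assignment then satisfies all the clues, so #169 ∉ flagged.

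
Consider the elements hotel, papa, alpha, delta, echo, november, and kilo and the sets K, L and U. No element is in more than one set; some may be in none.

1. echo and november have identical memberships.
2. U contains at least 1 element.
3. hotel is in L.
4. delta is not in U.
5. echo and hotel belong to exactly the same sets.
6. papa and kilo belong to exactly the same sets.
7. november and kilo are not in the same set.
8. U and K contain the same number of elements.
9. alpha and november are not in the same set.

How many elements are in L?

3

From (3): hotel ∈ L.
From (4): delta ∉ U.
(5): echo matches hotel: echo ∉ K.
(5): echo matches hotel: echo ∈ L.
(1): november matches echo: november ∉ K.
(1): november matches echo: november ∈ L.
(7): kilo ∉ L.
(9): alpha ∉ L.
(6): papa matches kilo: papa ∉ L.
Suppose papa ∈ K: no assignment then satisfies all the clues, so papa ∉ K.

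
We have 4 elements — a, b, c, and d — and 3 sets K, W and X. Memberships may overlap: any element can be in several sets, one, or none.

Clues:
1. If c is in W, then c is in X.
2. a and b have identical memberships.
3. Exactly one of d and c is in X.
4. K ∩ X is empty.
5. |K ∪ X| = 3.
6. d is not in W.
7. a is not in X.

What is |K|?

2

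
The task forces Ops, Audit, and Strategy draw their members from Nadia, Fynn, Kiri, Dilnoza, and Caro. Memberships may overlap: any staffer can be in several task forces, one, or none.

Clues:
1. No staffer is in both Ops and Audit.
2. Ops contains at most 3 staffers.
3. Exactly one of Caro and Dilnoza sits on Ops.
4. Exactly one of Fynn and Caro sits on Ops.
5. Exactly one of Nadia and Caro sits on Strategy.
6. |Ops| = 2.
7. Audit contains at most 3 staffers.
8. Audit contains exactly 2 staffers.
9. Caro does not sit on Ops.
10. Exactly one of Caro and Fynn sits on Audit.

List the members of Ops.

From (9): Caro ∉ Ops.
(3) (exactly one): Dilnoza ∈ Ops.
(4) (exactly one): Fynn ∈ Ops.
(6): Ops already has 2, so the rest are out.
(1) (disjoint): Fynn ∉ Audit.
(1) (disjoint): Dilnoza ∉ Audit.
(10) (exactly one): Caro ∈ Audit.

Ops = {Dilnoza, Fynn}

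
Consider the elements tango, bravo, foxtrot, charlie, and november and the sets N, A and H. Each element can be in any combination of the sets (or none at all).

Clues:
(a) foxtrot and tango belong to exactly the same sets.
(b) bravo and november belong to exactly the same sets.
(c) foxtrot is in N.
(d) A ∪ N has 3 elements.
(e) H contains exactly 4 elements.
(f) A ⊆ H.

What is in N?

N = {charlie, foxtrot, tango}

From (c): foxtrot ∈ N.
(a): tango matches foxtrot: tango ∈ N.
Suppose bravo ∈ N: no assignment then satisfies all the clues, so bravo ∉ N.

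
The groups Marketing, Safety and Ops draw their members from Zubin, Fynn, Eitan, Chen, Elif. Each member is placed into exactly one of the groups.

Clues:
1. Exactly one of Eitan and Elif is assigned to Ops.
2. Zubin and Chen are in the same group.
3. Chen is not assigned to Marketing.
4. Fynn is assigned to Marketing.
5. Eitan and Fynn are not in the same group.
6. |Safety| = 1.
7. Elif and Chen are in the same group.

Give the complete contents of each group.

Marketing = {Fynn}; Safety = {Eitan}; Ops = {Chen, Elif, Zubin}

From (3): Chen ∉ Marketing.
From (4): Fynn ∈ Marketing.
(2): Zubin matches Chen: Zubin ∉ Marketing.
(5): Eitan ∉ Marketing.
(7): Elif matches Chen: Elif ∉ Marketing.
Suppose Zubin ∈ Safety: no assignment then satisfies all the clues, so Zubin ∉ Safety.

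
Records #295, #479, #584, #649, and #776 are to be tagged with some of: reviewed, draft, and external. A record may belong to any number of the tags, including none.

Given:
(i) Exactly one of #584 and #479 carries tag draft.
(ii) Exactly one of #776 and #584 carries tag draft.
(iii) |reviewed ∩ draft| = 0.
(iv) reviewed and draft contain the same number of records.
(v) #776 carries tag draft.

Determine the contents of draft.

draft = {#479, #776}

From (v): #776 ∈ draft.
(ii) (exactly one): #584 ∉ draft.
(i) (exactly one): #479 ∈ draft.
Suppose #295 ∈ draft: no assignment then satisfies all the clues, so #295 ∉ draft.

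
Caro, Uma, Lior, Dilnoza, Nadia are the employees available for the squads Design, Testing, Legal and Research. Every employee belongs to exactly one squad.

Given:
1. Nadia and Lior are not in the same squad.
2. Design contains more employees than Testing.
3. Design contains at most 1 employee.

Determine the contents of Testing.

Testing = {}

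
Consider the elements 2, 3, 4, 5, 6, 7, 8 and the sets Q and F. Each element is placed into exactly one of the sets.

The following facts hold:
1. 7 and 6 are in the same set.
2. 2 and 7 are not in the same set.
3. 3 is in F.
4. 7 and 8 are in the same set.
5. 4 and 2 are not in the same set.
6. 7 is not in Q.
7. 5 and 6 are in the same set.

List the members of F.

From (3): 3 ∈ F.
From (6): 7 ∉ Q.
(1): 6 matches 7: 6 ∉ Q.
(4): 8 matches 7: 8 ∉ Q.
(7): 5 matches 6: 5 ∉ Q.
Only one set left: 5 ∈ F.
Only one set left: 6 ∈ F.
Only one set left: 7 ∈ F.
Only one set left: 8 ∈ F.
(2): 2 ∉ F.
Only one set left: 2 ∈ Q.
Only one set left: 4 ∈ F.

F = {3, 4, 5, 6, 7, 8}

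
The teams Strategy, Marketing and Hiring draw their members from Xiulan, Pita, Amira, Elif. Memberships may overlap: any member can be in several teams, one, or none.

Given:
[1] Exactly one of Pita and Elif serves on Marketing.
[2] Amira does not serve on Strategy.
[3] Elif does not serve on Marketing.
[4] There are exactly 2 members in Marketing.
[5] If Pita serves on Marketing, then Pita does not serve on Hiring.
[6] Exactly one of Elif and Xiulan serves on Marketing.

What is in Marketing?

Marketing = {Pita, Xiulan}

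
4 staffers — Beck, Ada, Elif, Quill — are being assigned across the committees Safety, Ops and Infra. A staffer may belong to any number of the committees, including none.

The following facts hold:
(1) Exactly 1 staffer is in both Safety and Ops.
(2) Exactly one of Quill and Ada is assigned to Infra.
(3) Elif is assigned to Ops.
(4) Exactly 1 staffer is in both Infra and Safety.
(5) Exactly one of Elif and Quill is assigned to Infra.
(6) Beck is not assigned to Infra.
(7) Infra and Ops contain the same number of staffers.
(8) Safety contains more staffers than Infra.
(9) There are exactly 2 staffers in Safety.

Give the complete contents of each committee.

Safety = {Elif, Quill}; Ops = {Elif}; Infra = {Quill}

From (3): Elif ∈ Ops.
From (6): Beck ∉ Infra.
Suppose Beck ∈ Safety: no assignment then satisfies all the clues, so Beck ∉ Safety.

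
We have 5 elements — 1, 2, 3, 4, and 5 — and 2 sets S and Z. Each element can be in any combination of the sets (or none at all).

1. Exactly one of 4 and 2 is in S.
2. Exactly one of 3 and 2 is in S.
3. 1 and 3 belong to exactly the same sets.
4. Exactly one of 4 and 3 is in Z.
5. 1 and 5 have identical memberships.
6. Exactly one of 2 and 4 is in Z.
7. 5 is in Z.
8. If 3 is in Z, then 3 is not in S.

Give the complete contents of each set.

S = {2}; Z = {1, 2, 3, 5}

From (7): 5 ∈ Z.
(5): 1 matches 5: 1 ∈ Z.
(3): 3 matches 1: 3 ∈ Z.
(4) (exactly one): 4 ∉ Z.
(6) (exactly one): 2 ∈ Z.
(8): 3 ∉ S.
(2) (exactly one): 2 ∈ S.
(3): 1 matches 3: 1 ∉ S.
(5): 5 matches 1: 5 ∉ S.
(1) (exactly one): 4 ∉ S.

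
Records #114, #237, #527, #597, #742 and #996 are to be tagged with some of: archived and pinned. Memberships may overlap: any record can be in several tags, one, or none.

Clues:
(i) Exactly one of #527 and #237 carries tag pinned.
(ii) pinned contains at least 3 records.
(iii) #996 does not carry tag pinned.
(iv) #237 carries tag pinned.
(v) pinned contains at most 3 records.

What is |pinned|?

3

From (iii): #996 ∉ pinned.
From (iv): #237 ∈ pinned.
(i) (exactly one): #527 ∉ pinned.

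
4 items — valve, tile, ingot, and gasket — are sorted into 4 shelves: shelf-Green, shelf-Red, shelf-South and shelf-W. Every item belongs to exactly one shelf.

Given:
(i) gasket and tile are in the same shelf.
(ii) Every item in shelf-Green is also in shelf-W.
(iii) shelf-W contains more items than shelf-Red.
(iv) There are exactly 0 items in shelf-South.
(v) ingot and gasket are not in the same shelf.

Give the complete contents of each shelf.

(iv): shelf-South already has 0, so the rest are out.
Suppose valve ∈ shelf-Green: no assignment then satisfies all the clues, so valve ∉ shelf-Green.

shelf-Green = {}; shelf-Red = {ingot}; shelf-South = {}; shelf-W = {gasket, tile, valve}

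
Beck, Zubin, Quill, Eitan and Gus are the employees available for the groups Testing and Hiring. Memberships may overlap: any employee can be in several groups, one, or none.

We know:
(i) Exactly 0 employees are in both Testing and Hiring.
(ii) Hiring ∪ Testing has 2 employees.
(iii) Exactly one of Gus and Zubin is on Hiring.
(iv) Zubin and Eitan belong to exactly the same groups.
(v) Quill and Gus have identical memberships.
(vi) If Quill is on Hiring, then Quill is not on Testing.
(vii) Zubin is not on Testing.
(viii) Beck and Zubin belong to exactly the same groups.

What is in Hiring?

Hiring = {Gus, Quill}

From (vii): Zubin ∉ Testing.
(iv): Eitan matches Zubin: Eitan ∉ Testing.
(viii): Beck matches Zubin: Beck ∉ Testing.
Suppose Beck ∈ Hiring: no assignment then satisfies all the clues, so Beck ∉ Hiring.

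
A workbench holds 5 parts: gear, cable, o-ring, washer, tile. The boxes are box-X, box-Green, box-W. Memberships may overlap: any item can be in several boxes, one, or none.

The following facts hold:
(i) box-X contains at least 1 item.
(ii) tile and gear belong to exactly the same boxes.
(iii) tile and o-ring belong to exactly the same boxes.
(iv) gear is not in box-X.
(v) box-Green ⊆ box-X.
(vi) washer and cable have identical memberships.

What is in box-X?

box-X = {cable, washer}

From (iv): gear ∉ box-X.
(ii): tile matches gear: tile ∉ box-X.
(iii): o-ring matches tile: o-ring ∉ box-X.
(v) contrapositive: gear ∉ box-Green.
(v) contrapositive: o-ring ∉ box-Green.
(v) contrapositive: tile ∉ box-Green.
Suppose cable ∉ box-X: no assignment then satisfies all the clues, so cable ∈ box-X.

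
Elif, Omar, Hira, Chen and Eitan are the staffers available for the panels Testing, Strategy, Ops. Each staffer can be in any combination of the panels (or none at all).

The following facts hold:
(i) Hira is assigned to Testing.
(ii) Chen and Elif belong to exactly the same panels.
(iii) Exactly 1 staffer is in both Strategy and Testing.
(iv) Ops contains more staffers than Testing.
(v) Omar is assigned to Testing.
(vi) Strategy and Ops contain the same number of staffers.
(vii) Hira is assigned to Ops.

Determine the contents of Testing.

From (i): Hira ∈ Testing.
From (v): Omar ∈ Testing.
From (vii): Hira ∈ Ops.
Suppose Elif ∈ Testing: no assignment then satisfies all the clues, so Elif ∉ Testing.

Testing = {Hira, Omar}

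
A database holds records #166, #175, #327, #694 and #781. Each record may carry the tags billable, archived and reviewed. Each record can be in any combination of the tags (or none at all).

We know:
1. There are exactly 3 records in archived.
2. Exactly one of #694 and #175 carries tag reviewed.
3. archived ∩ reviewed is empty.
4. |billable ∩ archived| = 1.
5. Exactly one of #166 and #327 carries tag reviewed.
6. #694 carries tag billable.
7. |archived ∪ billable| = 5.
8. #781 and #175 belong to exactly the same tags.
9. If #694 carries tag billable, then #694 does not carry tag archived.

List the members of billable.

billable = {#166, #327, #694}

From (6): #694 ∈ billable.
(9): #694 ∉ archived.
Suppose #166 ∉ billable: no assignment then satisfies all the clues, so #166 ∈ billable.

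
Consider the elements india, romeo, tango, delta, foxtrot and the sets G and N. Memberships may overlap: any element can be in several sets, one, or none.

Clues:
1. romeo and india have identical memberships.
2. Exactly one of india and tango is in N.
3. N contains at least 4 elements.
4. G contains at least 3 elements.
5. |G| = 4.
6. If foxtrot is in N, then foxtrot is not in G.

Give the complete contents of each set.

G = {delta, india, romeo, tango}; N = {delta, foxtrot, india, romeo}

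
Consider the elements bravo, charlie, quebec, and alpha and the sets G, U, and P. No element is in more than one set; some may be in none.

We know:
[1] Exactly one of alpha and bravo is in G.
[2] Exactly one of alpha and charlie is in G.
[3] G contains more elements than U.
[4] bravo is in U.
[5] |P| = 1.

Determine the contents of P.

P = {charlie}

From (4): bravo ∈ U.
(1) (exactly one): alpha ∈ G.
(2) (exactly one): charlie ∉ G.
Suppose charlie ∉ P: no assignment then satisfies all the clues, so charlie ∈ P.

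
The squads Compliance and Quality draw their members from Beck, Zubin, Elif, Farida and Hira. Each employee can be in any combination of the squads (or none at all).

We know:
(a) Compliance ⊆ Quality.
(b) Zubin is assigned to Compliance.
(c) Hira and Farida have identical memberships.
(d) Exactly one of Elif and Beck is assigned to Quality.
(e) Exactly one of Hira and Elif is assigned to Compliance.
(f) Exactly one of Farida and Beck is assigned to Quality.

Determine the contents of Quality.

Quality = {Elif, Farida, Hira, Zubin}

From (b): Zubin ∈ Compliance.
(a) with Zubin ∈ Compliance: Zubin ∈ Quality.
Suppose Beck ∈ Quality: no assignment then satisfies all the clues, so Beck ∉ Quality.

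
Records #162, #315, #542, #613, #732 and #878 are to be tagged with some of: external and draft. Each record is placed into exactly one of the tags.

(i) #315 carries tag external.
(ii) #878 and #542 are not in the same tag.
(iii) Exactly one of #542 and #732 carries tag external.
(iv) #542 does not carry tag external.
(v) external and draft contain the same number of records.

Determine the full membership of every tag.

external = {#315, #732, #878}; draft = {#162, #542, #613}

From (i): #315 ∈ external.
From (iv): #542 ∉ external.
(iii) (exactly one): #732 ∈ external.
Only one tag left: #542 ∈ draft.
(ii): #878 ∉ draft.
Only one tag left: #878 ∈ external.
Suppose #162 ∈ external: no assignment then satisfies all the clues, so #162 ∉ external.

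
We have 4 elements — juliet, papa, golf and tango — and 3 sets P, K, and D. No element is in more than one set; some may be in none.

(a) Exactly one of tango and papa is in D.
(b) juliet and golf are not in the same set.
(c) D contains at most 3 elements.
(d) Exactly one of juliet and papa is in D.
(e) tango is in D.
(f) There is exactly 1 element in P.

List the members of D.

D = {juliet, tango}

From (e): tango ∈ D.
(a) (exactly one): papa ∉ D.
(d) (exactly one): juliet ∈ D.
(b): golf ∉ D.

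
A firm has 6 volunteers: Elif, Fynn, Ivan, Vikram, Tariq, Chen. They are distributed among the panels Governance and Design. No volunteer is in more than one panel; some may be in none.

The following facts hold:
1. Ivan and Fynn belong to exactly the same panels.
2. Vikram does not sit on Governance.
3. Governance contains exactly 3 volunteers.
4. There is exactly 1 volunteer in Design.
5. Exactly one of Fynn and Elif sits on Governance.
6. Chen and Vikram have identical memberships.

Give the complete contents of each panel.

Governance = {Fynn, Ivan, Tariq}; Design = {Elif}

From (2): Vikram ∉ Governance.
(6): Chen matches Vikram: Chen ∉ Governance.
Suppose Elif ∈ Governance: no assignment then satisfies all the clues, so Elif ∉ Governance.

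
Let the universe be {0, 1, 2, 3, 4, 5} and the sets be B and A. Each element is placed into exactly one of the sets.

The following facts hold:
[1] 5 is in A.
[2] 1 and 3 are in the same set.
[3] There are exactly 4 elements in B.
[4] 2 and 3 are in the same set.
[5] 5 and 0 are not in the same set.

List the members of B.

B = {0, 1, 2, 3}

From (1): 5 ∈ A.
(5): 0 ∉ A.
Only one set left: 0 ∈ B.
Suppose 1 ∉ B: no assignment then satisfies all the clues, so 1 ∈ B.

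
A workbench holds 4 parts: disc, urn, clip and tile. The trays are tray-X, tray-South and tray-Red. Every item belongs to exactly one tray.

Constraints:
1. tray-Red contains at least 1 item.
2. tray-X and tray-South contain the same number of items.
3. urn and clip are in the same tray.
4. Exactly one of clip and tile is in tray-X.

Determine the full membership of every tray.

tray-X = {tile}; tray-South = {disc}; tray-Red = {clip, urn}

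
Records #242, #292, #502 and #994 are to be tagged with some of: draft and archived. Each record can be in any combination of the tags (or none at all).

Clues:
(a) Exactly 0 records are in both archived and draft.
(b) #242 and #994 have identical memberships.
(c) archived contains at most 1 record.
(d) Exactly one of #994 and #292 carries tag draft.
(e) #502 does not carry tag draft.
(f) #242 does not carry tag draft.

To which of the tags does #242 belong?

From (e): #502 ∉ draft.
From (f): #242 ∉ draft.
(b): #994 matches #242: #994 ∉ draft.
(d) (exactly one): #292 ∈ draft.
Suppose #242 ∈ archived: no assignment then satisfies all the clues, so #242 ∉ archived.

#242: none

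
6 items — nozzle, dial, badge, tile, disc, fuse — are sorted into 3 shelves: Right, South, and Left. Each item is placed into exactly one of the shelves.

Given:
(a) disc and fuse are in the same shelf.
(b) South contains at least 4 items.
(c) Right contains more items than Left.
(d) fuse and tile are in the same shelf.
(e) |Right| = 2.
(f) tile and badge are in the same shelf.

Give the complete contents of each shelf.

Right = {dial, nozzle}; South = {badge, disc, fuse, tile}; Left = {}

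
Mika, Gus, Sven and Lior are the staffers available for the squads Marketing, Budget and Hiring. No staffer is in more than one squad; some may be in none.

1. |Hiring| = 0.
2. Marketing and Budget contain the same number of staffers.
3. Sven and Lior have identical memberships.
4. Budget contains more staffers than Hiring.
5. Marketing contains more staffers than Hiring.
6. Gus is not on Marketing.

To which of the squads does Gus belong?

From (6): Gus ∉ Marketing.
(1): Hiring already has 0, so the rest are out.
Suppose Gus ∉ Budget: no assignment then satisfies all the clues, so Gus ∈ Budget.

Gus: Budget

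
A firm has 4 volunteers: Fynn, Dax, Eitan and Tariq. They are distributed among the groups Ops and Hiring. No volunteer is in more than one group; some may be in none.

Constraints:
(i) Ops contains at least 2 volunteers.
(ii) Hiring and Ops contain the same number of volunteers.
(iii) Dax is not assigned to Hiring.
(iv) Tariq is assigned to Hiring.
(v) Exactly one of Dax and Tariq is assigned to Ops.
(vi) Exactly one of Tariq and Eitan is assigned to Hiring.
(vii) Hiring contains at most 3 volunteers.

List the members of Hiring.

From (iii): Dax ∉ Hiring.
From (iv): Tariq ∈ Hiring.
(v) (exactly one): Dax ∈ Ops.
(vi) (exactly one): Eitan ∉ Hiring.
Suppose Fynn ∉ Hiring: no assignment then satisfies all the clues, so Fynn ∈ Hiring.

Hiring = {Fynn, Tariq}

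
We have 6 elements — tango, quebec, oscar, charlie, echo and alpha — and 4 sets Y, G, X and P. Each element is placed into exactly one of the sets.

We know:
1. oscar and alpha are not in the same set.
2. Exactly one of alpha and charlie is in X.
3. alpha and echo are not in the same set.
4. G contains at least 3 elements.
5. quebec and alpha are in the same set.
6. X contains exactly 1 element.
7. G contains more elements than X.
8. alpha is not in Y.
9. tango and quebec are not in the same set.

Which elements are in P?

P = {alpha, quebec}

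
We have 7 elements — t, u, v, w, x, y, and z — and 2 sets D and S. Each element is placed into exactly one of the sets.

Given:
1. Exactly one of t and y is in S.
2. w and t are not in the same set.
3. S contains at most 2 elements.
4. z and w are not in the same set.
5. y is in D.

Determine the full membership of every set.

D = {u, v, w, x, y}; S = {t, z}

From (5): y ∈ D.
(1) (exactly one): t ∈ S.
(2): w ∉ S.
Only one set left: w ∈ D.
(4): z ∉ D.
Only one set left: z ∈ S.
(3): S already has 2, so the rest are out.
Only one set left: u ∈ D.
Only one set left: v ∈ D.
Only one set left: x ∈ D.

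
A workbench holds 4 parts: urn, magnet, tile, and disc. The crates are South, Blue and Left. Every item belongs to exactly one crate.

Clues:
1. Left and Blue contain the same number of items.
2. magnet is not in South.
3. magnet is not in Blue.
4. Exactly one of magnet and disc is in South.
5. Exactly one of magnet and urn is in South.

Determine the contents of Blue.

From (2): magnet ∉ South.
From (3): magnet ∉ Blue.
(4) (exactly one): disc ∈ South.
(5) (exactly one): urn ∈ South.
Only one crate left: magnet ∈ Left.
Suppose tile ∉ Blue: no assignment then satisfies all the clues, so tile ∈ Blue.

Blue = {tile}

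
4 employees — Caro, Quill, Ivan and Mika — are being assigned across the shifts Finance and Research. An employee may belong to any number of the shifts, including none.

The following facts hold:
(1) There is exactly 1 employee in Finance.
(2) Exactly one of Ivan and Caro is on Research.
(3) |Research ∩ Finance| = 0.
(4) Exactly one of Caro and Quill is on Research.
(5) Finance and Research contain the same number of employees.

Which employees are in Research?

Research = {Caro}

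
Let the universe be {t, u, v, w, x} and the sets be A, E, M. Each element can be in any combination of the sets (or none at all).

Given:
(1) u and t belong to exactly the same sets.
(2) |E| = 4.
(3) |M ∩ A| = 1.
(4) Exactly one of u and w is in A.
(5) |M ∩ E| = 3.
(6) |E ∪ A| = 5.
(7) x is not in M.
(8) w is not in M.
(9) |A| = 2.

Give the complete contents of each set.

A = {v, w}; E = {t, u, v, x}; M = {t, u, v}

From (7): x ∉ M.
From (8): w ∉ M.
Suppose t ∈ A: no assignment then satisfies all the clues, so t ∉ A.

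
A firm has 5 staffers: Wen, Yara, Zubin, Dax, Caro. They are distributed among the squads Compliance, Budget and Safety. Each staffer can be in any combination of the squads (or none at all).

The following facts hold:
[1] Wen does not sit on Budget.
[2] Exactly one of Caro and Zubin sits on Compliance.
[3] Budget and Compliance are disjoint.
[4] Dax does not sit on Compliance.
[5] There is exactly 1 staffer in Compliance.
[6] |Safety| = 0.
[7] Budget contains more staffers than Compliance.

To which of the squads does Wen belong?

From (1): Wen ∉ Budget.
From (4): Dax ∉ Compliance.
(6): Safety already has 0, so the rest are out.
Suppose Wen ∈ Compliance: no assignment then satisfies all the clues, so Wen ∉ Compliance.

Wen: none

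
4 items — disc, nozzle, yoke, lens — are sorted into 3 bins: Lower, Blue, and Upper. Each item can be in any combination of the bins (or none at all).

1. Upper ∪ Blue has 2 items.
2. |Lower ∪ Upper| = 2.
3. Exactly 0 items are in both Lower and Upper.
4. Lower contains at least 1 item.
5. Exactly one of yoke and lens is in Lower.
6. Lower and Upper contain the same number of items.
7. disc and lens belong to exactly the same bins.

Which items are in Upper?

Upper = {nozzle}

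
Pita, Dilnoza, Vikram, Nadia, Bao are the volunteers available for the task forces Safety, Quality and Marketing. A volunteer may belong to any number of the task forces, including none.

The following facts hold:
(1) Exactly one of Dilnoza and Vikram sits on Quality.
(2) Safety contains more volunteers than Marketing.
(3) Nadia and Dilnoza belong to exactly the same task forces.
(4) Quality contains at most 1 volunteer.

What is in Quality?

Quality = {Vikram}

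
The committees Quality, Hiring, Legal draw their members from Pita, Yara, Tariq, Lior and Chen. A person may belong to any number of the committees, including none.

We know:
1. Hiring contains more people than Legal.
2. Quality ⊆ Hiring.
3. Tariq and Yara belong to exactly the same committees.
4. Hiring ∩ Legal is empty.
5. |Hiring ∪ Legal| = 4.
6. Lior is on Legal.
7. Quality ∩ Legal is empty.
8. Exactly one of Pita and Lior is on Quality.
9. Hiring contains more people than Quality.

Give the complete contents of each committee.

Quality = {Pita}; Hiring = {Pita, Tariq, Yara}; Legal = {Lior}

From (6): Lior ∈ Legal.
(4) (disjoint): Lior ∉ Hiring.
(7) (disjoint): Lior ∉ Quality.
(8) (exactly one): Pita ∈ Quality.
(2) with Pita ∈ Quality: Pita ∈ Hiring.
(4) (disjoint): Pita ∉ Legal.
Suppose Yara ∈ Quality: no assignment then satisfies all the clues, so Yara ∉ Quality.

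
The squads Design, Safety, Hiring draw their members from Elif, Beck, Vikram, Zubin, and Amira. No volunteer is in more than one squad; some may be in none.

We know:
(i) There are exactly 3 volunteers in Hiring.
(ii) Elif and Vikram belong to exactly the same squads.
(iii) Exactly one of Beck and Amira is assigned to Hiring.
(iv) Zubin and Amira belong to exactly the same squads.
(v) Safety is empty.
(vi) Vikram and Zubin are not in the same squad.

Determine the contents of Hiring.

Hiring = {Beck, Elif, Vikram}

(v): Safety already has 0, so the rest are out.
Suppose Elif ∉ Hiring: no assignment then satisfies all the clues, so Elif ∈ Hiring.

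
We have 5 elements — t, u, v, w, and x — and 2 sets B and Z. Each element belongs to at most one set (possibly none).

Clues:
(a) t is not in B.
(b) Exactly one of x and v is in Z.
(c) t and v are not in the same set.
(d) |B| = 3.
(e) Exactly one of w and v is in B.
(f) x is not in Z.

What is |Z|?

1

From (a): t ∉ B.
From (f): x ∉ Z.
(b) (exactly one): v ∈ Z.
(c): t ∉ Z.
(d): only 3 candidates remain for B, so all are in.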